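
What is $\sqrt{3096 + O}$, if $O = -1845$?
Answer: $3 \sqrt{139} \approx 35.37$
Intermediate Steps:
$\sqrt{3096 + O} = \sqrt{3096 - 1845} = \sqrt{1251} = 3 \sqrt{139}$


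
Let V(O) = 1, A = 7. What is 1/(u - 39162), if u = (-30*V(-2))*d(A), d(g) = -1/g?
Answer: -7/274104 ≈ -2.5538e-5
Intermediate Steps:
u = 30/7 (u = (-30*1)*(-1/7) = -(-30)/7 = -30*(-⅐) = 30/7 ≈ 4.2857)
1/(u - 39162) = 1/(30/7 - 39162) = 1/(-274104/7) = -7/274104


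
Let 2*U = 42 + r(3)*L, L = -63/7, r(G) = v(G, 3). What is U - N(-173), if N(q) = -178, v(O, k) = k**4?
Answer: -331/2 ≈ -165.50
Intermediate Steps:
r(G) = 81 (r(G) = 3**4 = 81)
L = -9 (L = -63*1/7 = -9)
U = -687/2 (U = (42 + 81*(-9))/2 = (42 - 729)/2 = (1/2)*(-687) = -687/2 ≈ -343.50)
U - N(-173) = -687/2 - 1*(-178) = -687/2 + 178 = -331/2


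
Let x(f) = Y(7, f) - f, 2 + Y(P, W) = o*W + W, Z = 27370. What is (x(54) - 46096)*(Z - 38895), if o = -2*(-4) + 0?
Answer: 526300650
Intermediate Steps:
o = 8 (o = 8 + 0 = 8)
Y(P, W) = -2 + 9*W (Y(P, W) = -2 + (8*W + W) = -2 + 9*W)
x(f) = -2 + 8*f (x(f) = (-2 + 9*f) - f = -2 + 8*f)
(x(54) - 46096)*(Z - 38895) = ((-2 + 8*54) - 46096)*(27370 - 38895) = ((-2 + 432) - 46096)*(-11525) = (430 - 46096)*(-11525) = -45666*(-11525) = 526300650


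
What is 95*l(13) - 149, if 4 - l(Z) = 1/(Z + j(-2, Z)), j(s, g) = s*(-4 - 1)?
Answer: 5218/23 ≈ 226.87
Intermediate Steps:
j(s, g) = -5*s (j(s, g) = s*(-5) = -5*s)
l(Z) = 4 - 1/(10 + Z) (l(Z) = 4 - 1/(Z - 5*(-2)) = 4 - 1/(Z + 10) = 4 - 1/(10 + Z))
95*l(13) - 149 = 95*((39 + 4*13)/(10 + 13)) - 149 = 95*((39 + 52)/23) - 149 = 95*((1/23)*91) - 149 = 95*(91/23) - 149 = 8645/23 - 149 = 5218/23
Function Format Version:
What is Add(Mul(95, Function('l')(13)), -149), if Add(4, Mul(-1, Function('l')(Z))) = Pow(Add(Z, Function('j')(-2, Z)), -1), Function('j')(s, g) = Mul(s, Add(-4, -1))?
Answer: Rational(5218, 23) ≈ 226.87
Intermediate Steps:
Function('j')(s, g) = Mul(-5, s) (Function('j')(s, g) = Mul(s, -5) = Mul(-5, s))
Function('l')(Z) = Add(4, Mul(-1, Pow(Add(10, Z), -1))) (Function('l')(Z) = Add(4, Mul(-1, Pow(Add(Z, Mul(-5, -2)), -1))) = Add(4, Mul(-1, Pow(Add(Z, 10), -1))) = Add(4, Mul(-1, Pow(Add(10, Z), -1))))
Add(Mul(95, Function('l')(13)), -149) = Add(Mul(95, Mul(Pow(Add(10, 13), -1), Add(39, Mul(4, 13)))), -149) = Add(Mul(95, Mul(Pow(23, -1), Add(39, 52))), -149) = Add(Mul(95, Mul(Rational(1, 23), 91)), -149) = Add(Mul(95, Rational(91, 23)), -149) = Add(Rational(8645, 23), -149) = Rational(5218, 23)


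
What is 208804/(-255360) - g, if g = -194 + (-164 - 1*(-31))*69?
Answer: 598192439/63840 ≈ 9370.2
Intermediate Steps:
g = -9371 (g = -194 + (-164 + 31)*69 = -194 - 133*69 = -194 - 9177 = -9371)
208804/(-255360) - g = 208804/(-255360) - 1*(-9371) = 208804*(-1/255360) + 9371 = -52201/63840 + 9371 = 598192439/63840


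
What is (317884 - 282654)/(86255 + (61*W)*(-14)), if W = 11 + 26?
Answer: 35230/54657 ≈ 0.64457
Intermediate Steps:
W = 37
(317884 - 282654)/(86255 + (61*W)*(-14)) = (317884 - 282654)/(86255 + (61*37)*(-14)) = 35230/(86255 + 2257*(-14)) = 35230/(86255 - 31598) = 35230/54657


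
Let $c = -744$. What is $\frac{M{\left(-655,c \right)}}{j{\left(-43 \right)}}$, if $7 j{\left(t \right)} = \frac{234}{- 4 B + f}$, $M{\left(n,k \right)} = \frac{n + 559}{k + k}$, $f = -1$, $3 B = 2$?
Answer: $- \frac{77}{10881} \approx -0.0070766$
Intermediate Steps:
$B = \frac{2}{3}$ ($B = \frac{1}{3} \cdot 2 = \frac{2}{3} \approx 0.66667$)
$M{\left(n,k \right)} = \frac{559 + n}{2 k}$
$j{\left(t \right)} = - \frac{702}{77}$ ($j{\left(t \right)} = \frac{234 \frac{1}{\left(-4\right) \frac{2}{3} - 1}}{7} = \frac{234 \frac{1}{- \frac{8}{3} - 1}}{7} = \frac{234 \frac{1}{- \frac{11}{3}}}{7} = \frac{234 \left(- \frac{3}{11}\right)}{7} = \frac{1}{7} \left(- \frac{702}{11}\right) = - \frac{702}{77}$)
$\frac{M{\left(-655,c \right)}}{j{\left(-43 \right)}} = \frac{\frac{1}{2} \frac{1}{-744} \left(559 - 655\right)}{- \frac{702}{77}} = \frac{1}{2} \left(- \frac{1}{744}\right) \left(-96\right) \left(- \frac{77}{702}\right) = \frac{2}{31} \left(- \frac{77}{702}\right) = - \frac{77}{10881}$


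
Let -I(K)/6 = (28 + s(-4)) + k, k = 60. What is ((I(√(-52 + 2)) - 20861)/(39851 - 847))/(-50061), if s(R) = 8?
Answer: 21437/1952579244 ≈ 1.0979e-5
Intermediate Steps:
I(K) = -576 (I(K) = -6*((28 + 8) + 60) = -6*(36 + 60) = -6*96 = -576)
((I(√(-52 + 2)) - 20861)/(39851 - 847))/(-50061) = ((-576 - 20861)/(39851 - 847))/(-50061) = -21437/39004*(-1/50061) = 21437/1952579244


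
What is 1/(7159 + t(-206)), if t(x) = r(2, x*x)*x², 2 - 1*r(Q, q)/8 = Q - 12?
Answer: 1/4081015 ≈ 2.4504e-7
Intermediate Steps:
r(Q, q) = 112 - 8*Q (r(Q, q) = 16 - 8*(Q - 12) = 16 - 8*(-12 + Q) = 16 + (96 - 8*Q) = 112 - 8*Q)
t(x) = 96*x² (t(x) = (112 - 8*2)*x² = (112 - 16)*x² = 96*x²)
1/(7159 + t(-206)) = 1/(7159 + 96*(-206)²) = 1/(7159 + 96*42436) = 1/(7159 + 4073856) = 1/4081015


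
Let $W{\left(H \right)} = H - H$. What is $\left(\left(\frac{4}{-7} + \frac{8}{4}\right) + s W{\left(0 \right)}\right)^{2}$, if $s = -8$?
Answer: $\frac{100}{49} \approx 2.0408$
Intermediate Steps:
$W{\left(H \right)} = 0$
$\left(\left(\frac{4}{-7} + \frac{8}{4}\right) + s W{\left(0 \right)}\right)^{2} = \left(\left(\frac{4}{-7} + \frac{8}{4}\right) - 0\right)^{2} = \left(\left(4 \left(- \frac{1}{7}\right) + 8 \cdot \frac{1}{4}\right) + 0\right)^{2} = \left(\left(- \frac{4}{7} + 2\right) + 0\right)^{2} = \left(\frac{10}{7} + 0\right)^{2} = \left(\frac{10}{7}\right)^{2} = \frac{100}{49}$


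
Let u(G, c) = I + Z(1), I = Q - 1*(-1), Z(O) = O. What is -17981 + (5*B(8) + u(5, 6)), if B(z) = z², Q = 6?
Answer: -17653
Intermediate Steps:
I = 7 (I = 6 - 1*(-1) = 6 + 1 = 7)
u(G, c) = 8 (u(G, c) = 7 + 1 = 8)
-17981 + (5*B(8) + u(5, 6)) = -17981 + (5*8² + 8) = -17981 + (5*64 + 8) = -17981 + (320 + 8) = -17981 + 328 = -17653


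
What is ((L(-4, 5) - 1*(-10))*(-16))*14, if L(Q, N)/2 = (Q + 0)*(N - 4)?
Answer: -448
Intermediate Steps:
L(Q, N) = 2*Q*(-4 + N) (L(Q, N) = 2*((Q + 0)*(N - 4)) = 2*(Q*(-4 + N)) = 2*Q*(-4 + N))
((L(-4, 5) - 1*(-10))*(-16))*14 = ((2*(-4)*(-4 + 5) - 1*(-10))*(-16))*14 = ((2*(-4)*1 + 10)*(-16))*14 = ((-8 + 10)*(-16))*14 = (2*(-16))*14 = -32*14 = -448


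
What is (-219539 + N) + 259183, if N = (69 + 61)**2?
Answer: 56544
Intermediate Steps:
N = 16900 (N = 130**2 = 16900)
(-219539 + N) + 259183 = (-219539 + 16900) + 259183 = -202639 + 259183 = 56544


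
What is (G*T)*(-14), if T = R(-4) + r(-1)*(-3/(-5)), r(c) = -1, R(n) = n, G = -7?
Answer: -2254/5 ≈ -450.80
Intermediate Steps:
T = -23/5 (T = -4 - (-3)/(-5) = -4 - (-3)*(-1)/5 = -4 - 1*⅗ = -4 - ⅗ = -23/5 ≈ -4.6000)
(G*T)*(-14) = -7*(-23/5)*(-14) = (161/5)*(-14) = -2254/5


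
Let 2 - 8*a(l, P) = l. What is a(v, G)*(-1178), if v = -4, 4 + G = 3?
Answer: -1767/2 ≈ -883.50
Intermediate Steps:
G = -1 (G = -4 + 3 = -1)
a(l, P) = 1/4 - l/8
a(v, G)*(-1178) = (1/4 - 1/8*(-4))*(-1178) = (1/4 + 1/2)*(-1178) = (3/4)*(-1178) = -1767/2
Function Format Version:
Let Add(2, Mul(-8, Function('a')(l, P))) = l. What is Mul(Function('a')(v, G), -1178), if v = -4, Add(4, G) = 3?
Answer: Rational(-1767, 2) ≈ -883.50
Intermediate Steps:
G = -1 (G = Add(-4, 3) = -1)
Function('a')(l, P) = Add(Rational(1, 4), Mul(Rational(-1, 8), l))
Mul(Function('a')(v, G), -1178) = Mul(Add(Rational(1, 4), Mul(Rational(-1, 8), -4)), -1178) = Mul(Add(Rational(1, 4), Rational(1, 2)), -1178) = Mul(Rational(3, 4), -1178) = Rational(-1767, 2)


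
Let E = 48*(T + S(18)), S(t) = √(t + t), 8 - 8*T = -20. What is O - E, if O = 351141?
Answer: 350685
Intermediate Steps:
T = 7/2 (T = 1 - ⅛*(-20) = 1 + 5/2 = 7/2 ≈ 3.5000)
S(t) = √2*√t (S(t) = √(2*t) = √2*√t)
E = 456 (E = 48*(7/2 + √2*√18) = 48*(7/2 + √2*(3*√2)) = 48*(7/2 + 6) = 48*(19/2) = 456)
O - E = 351141 - 1*456 = 351141 - 456 = 350685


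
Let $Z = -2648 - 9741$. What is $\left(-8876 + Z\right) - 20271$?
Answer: $-41536$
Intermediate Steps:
$Z = -12389$
$\left(-8876 + Z\right) - 20271 = \left(-8876 - 12389\right) - 20271 = -21265 - 20271 = -41536$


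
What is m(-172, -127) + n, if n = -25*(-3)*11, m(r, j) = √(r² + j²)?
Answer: 825 + √45713 ≈ 1038.8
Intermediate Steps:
m(r, j) = √(j² + r²)
n = 825 (n = 75*11 = 825)
m(-172, -127) + n = √((-127)² + (-172)²) + 825 = √(16129 + 29584) + 825 = √45713 + 825 = 825 + √45713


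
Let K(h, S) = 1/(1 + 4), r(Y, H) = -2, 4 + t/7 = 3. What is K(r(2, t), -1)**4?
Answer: 1/625 ≈ 0.0016000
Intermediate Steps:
t = -7 (t = -28 + 7*3 = -28 + 21 = -7)
K(h, S) = 1/5
K(r(2, t), -1)**4 = (1/5)**4 = 1/625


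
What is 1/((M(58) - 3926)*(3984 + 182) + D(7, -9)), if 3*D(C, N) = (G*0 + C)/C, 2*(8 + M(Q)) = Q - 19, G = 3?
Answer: -3/48923420 ≈ -6.1320e-8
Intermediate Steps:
M(Q) = -35/2 + Q/2 (M(Q) = -8 + (Q - 19)/2 = -8 + (-19 + Q)/2 = -8 + (-19/2 + Q/2) = -35/2 + Q/2)
D(C, N) = ⅓ (D(C, N) = ((3*0 + C)/C)/3 = ((0 + C)/C)/3 = (C/C)/3 = (⅓)*1 = ⅓)
1/((M(58) - 3926)*(3984 + 182) + D(7, -9)) = 1/(((-35/2 + (½)*58) - 3926)*(3984 + 182) + ⅓) = 1/(((-35/2 + 29) - 3926)*4166 + ⅓) = 1/((23/2 - 3926)*4166 + ⅓) = 1/(-7829/2*4166 + ⅓) = 1/(-16307807 + ⅓) = 1/(-48923420/3) = -3/48923420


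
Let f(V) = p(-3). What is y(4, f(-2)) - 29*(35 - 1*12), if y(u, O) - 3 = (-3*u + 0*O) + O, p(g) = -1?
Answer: -677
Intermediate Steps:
f(V) = -1
y(u, O) = 3 + O - 3*u (y(u, O) = 3 + ((-3*u + 0*O) + O) = 3 + ((-3*u + 0) + O) = 3 + (-3*u + O) = 3 + (O - 3*u) = 3 + O - 3*u)
y(4, f(-2)) - 29*(35 - 1*12) = (3 - 1 - 3*4) - 29*(35 - 1*12) = (3 - 1 - 12) - 29*(35 - 12) = -10 - 29*23 = -10 - 667 = -677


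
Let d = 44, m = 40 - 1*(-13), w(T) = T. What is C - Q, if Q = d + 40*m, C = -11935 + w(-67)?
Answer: -14166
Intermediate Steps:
m = 53 (m = 40 + 13 = 53)
C = -12002 (C = -11935 - 67 = -12002)
Q = 2164 (Q = 44 + 40*53 = 44 + 2120 = 2164)
C - Q = -12002 - 1*2164 = -12002 - 2164 = -14166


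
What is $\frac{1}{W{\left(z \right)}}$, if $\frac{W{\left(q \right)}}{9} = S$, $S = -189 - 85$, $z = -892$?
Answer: $- \frac{1}{2466} \approx -0.00040552$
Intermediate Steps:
$S = -274$
$W{\left(q \right)} = -2466$ ($W{\left(q \right)} = 9 \left(-274\right) = -2466$)
$\frac{1}{W{\left(z \right)}} = \frac{1}{-2466} = - \frac{1}{2466}$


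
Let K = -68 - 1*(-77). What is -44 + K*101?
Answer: 865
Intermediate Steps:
K = 9 (K = -68 + 77 = 9)
-44 + K*101 = -44 + 9*101 = -44 + 909 = 865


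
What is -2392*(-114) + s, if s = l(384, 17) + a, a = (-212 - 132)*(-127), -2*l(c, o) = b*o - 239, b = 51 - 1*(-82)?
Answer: 315365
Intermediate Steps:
b = 133 (b = 51 + 82 = 133)
l(c, o) = 239/2 - 133*o/2 (l(c, o) = -(133*o - 239)/2 = -(-239 + 133*o)/2 = 239/2 - 133*o/2)
a = 43688 (a = -344*(-127) = 43688)
s = 42677 (s = (239/2 - 133/2*17) + 43688 = (239/2 - 2261/2) + 43688 = -1011 + 43688 = 42677)
-2392*(-114) + s = -2392*(-114) + 42677 = 272688 + 42677 = 315365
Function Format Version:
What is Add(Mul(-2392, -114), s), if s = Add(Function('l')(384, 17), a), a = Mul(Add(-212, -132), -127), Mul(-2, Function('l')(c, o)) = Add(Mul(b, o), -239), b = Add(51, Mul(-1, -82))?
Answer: 315365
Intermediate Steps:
b = 133 (b = Add(51, 82) = 133)
Function('l')(c, o) = Add(Rational(239, 2), Mul(Rational(-133, 2), o)) (Function('l')(c, o) = Mul(Rational(-1, 2), Add(Mul(133, o), -239)) = Mul(Rational(-1, 2), Add(-239, Mul(133, o))) = Add(Rational(239, 2), Mul(Rational(-133, 2), o)))
a = 43688 (a = Mul(-344, -127) = 43688)
s = 42677 (s = Add(Add(Rational(239, 2), Mul(Rational(-133, 2), 17)), 43688) = Add(Add(Rational(239, 2), Rational(-2261, 2)), 43688) = Add(-1011, 43688) = 42677)
Add(Mul(-2392, -114), s) = Add(Mul(-2392, -114), 42677) = Add(272688, 42677) = 315365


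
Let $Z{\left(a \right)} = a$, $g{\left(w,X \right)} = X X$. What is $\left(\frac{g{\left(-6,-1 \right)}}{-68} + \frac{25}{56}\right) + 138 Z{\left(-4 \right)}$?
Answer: $- \frac{525093}{952} \approx -551.57$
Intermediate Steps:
$g{\left(w,X \right)} = X^{2}$
$\left(\frac{g{\left(-6,-1 \right)}}{-68} + \frac{25}{56}\right) + 138 Z{\left(-4 \right)} = \left(\frac{\left(-1\right)^{2}}{-68} + \frac{25}{56}\right) + 138 \left(-4\right) = \left(1 \left(- \frac{1}{68}\right) + 25 \cdot \frac{1}{56}\right) - 552 = \left(- \frac{1}{68} + \frac{25}{56}\right) - 552 = \frac{411}{952} - 552 = - \frac{525093}{952}$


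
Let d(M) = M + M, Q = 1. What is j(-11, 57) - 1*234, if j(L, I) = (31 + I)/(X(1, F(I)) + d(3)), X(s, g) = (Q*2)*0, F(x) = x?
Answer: -658/3 ≈ -219.33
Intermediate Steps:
X(s, g) = 0 (X(s, g) = (1*2)*0 = 2*0 = 0)
d(M) = 2*M
j(L, I) = 31/6 + I/6 (j(L, I) = (31 + I)/(0 + 2*3) = (31 + I)/(0 + 6) = (31 + I)/6 = (31 + I)*(1/6) = 31/6 + I/6)
j(-11, 57) - 1*234 = (31/6 + (1/6)*57) - 1*234 = (31/6 + 19/2) - 234 = 44/3 - 234 = -658/3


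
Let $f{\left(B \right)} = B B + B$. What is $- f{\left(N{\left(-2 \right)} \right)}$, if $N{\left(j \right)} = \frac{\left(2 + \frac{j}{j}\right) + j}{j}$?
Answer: $\frac{1}{4} \approx 0.25$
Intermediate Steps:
$N{\left(j \right)} = \frac{3 + j}{j}$ ($N{\left(j \right)} = \frac{\left(2 + 1\right) + j}{j} = \frac{3 + j}{j}$)
$f{\left(B \right)} = B + B^{2}$ ($f{\left(B \right)} = B^{2} + B = B + B^{2}$)
$- f{\left(N{\left(-2 \right)} \right)} = - \frac{3 - 2}{-2} \left(1 + \frac{3 - 2}{-2}\right) = - \left(- \frac{1}{2}\right) 1 \left(1 - \frac{1}{2}\right) = - \frac{\left(-1\right) \left(1 - \frac{1}{2}\right)}{2} = - \frac{-1}{2 \cdot 2} = \left(-1\right) \left(- \frac{1}{4}\right) = \frac{1}{4}$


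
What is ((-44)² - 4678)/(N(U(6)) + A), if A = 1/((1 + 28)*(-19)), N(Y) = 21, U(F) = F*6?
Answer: -755421/5785 ≈ -130.58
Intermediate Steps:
U(F) = 6*F
A = -1/551 (A = 1/(29*(-19)) = 1/(-551) = -1/551 ≈ -0.0018149)
((-44)² - 4678)/(N(U(6)) + A) = ((-44)² - 4678)/(21 - 1/551) = (1936 - 4678)/(11570/551) = -2742*551/11570 = -755421/5785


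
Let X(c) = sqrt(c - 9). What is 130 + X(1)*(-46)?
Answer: 130 - 92*I*sqrt(2) ≈ 130.0 - 130.11*I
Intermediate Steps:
X(c) = sqrt(-9 + c)
130 + X(1)*(-46) = 130 + sqrt(-9 + 1)*(-46) = 130 + sqrt(-8)*(-46) = 130 + (2*I*sqrt(2))*(-46) = 130 - 92*I*sqrt(2)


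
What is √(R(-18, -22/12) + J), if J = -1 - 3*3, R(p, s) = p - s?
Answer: I*√942/6 ≈ 5.1153*I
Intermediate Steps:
J = -10 (J = -1 - 9 = -10)
√(R(-18, -22/12) + J) = √((-18 - (-22)/12) - 10) = √((-18 - 1*(-11/6)) - 10) = √((-18 + 11/6) - 10) = √(-97/6 - 10) = √(-157/6) = I*√942/6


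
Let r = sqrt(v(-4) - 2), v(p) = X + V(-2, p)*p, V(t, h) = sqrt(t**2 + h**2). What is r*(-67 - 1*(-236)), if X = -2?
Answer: 338*sqrt(-1 - 2*sqrt(5)) ≈ 790.67*I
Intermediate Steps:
V(t, h) = sqrt(h**2 + t**2)
v(p) = -2 + p*sqrt(4 + p**2) (v(p) = -2 + sqrt(p**2 + (-2)**2)*p = -2 + sqrt(p**2 + 4)*p = -2 + sqrt(4 + p**2)*p = -2 + p*sqrt(4 + p**2))
r = sqrt(-4 - 8*sqrt(5)) (r = sqrt((-2 - 4*sqrt(4 + (-4)**2)) - 2) = sqrt((-2 - 4*sqrt(4 + 16)) - 2) = sqrt((-2 - 8*sqrt(5)) - 2) = sqrt(-4 - 8*sqrt(5)) ≈ 4.6785*I)
r*(-67 - 1*(-236)) = (2*sqrt(-1 - 2*sqrt(5)))*(-67 - 1*(-236)) = (2*sqrt(-1 - 2*sqrt(5)))*(-67 + 236) = (2*sqrt(-1 - 2*sqrt(5)))*169 = 338*sqrt(-1 - 2*sqrt(5))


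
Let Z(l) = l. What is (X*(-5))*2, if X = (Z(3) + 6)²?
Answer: -810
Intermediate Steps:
X = 81 (X = (3 + 6)² = 9² = 81)
(X*(-5))*2 = (81*(-5))*2 = -405*2 = -810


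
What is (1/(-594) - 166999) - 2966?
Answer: -100959211/594 ≈ -1.6997e+5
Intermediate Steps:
(1/(-594) - 166999) - 2966 = (-1/594 - 166999) - 2966 = -99197407/594 - 2966 = -100959211/594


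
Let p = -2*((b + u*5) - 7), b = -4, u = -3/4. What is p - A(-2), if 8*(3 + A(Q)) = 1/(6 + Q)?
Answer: 1039/32 ≈ 32.469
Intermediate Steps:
u = -3/4 (u = -3*1/4 = -3/4 ≈ -0.75000)
A(Q) = -3 + 1/(8*(6 + Q))
p = 59/2 (p = -2*((-4 - 3/4*5) - 7) = -2*((-4 - 15/4) - 7) = -2*(-31/4 - 7) = -2*(-59/4) = 59/2 ≈ 29.500)
p - A(-2) = 59/2 - (-143 - 24*(-2))/(8*(6 - 2)) = 59/2 - (-143 + 48)/(8*4) = 59/2 - (-95)/(8*4) = 59/2 - 1*(-95/32) = 59/2 + 95/32 = 1039/32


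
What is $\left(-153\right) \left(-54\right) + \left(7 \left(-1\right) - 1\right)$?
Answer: $8254$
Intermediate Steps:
$\left(-153\right) \left(-54\right) + \left(7 \left(-1\right) - 1\right) = 8262 - 8 = 8254$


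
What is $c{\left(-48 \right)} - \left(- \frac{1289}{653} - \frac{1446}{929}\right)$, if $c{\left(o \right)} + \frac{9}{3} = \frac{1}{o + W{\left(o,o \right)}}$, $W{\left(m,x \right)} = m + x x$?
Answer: $\frac{711158701}{1339454496} \approx 0.53093$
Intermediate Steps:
$W{\left(m,x \right)} = m + x^{2}$
$c{\left(o \right)} = -3 + \frac{1}{o^{2} + 2 o}$ ($c{\left(o \right)} = -3 + \frac{1}{o + \left(o + o^{2}\right)} = -3 + \frac{1}{o^{2} + 2 o}$)
$c{\left(-48 \right)} - \left(- \frac{1289}{653} - \frac{1446}{929}\right) = \frac{1 - -288 - 3 \left(-48\right)^{2}}{\left(-48\right) \left(2 - 48\right)} - \left(- \frac{1289}{653} - \frac{1446}{929}\right) = - \frac{1 + 288 - 6912}{48 \left(-46\right)} - \left(\left(-1289\right) \frac{1}{653} - \frac{1446}{929}\right) = \left(- \frac{1}{48}\right) \left(- \frac{1}{46}\right) \left(1 + 288 - 6912\right) - \left(- \frac{1289}{653} - \frac{1446}{929}\right) = \left(- \frac{1}{48}\right) \left(- \frac{1}{46}\right) \left(-6623\right) - - \frac{2141719}{606637} = - \frac{6623}{2208} + \frac{2141719}{606637} = \frac{711158701}{1339454496}$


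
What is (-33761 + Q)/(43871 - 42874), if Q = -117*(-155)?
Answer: -15626/997 ≈ -15.673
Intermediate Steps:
Q = 18135
(-33761 + Q)/(43871 - 42874) = (-33761 + 18135)/(43871 - 42874) = -15626/997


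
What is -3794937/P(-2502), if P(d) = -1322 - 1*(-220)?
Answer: 3794937/1102 ≈ 3443.7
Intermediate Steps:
P(d) = -1102 (P(d) = -1322 + 220 = -1102)
-3794937/P(-2502) = -3794937/(-1102) = -3794937*(-1/1102) = 3794937/1102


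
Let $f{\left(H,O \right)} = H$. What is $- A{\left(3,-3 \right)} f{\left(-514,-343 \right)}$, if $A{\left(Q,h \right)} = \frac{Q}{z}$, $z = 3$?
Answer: $514$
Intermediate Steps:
$A{\left(Q,h \right)} = \frac{Q}{3}$
$- A{\left(3,-3 \right)} f{\left(-514,-343 \right)} = - \frac{3}{3} \left(-514\right) = \left(-1\right) 1 \left(-514\right) = \left(-1\right) \left(-514\right) = 514$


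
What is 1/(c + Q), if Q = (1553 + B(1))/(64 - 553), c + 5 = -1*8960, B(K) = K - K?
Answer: -489/4385438 ≈ -0.00011151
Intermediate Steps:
B(K) = 0
c = -8965 (c = -5 - 1*8960 = -5 - 8960 = -8965)
Q = -1553/489 (Q = (1553 + 0)/(64 - 553) = 1553/(-489) = 1553*(-1/489) = -1553/489 ≈ -3.1759)
1/(c + Q) = 1/(-8965 - 1553/489) = 1/(-4385438/489) = -489/4385438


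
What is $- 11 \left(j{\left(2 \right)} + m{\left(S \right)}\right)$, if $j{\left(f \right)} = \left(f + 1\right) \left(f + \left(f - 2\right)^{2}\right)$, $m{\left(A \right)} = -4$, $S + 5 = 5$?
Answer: $-22$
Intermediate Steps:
$S = 0$ ($S = -5 + 5 = 0$)
$j{\left(f \right)} = \left(1 + f\right) \left(f + \left(-2 + f\right)^{2}\right)$
$- 11 \left(j{\left(2 \right)} + m{\left(S \right)}\right) = - 11 \left(\left(4 + 2 + 2^{3} - 2 \cdot 2^{2}\right) - 4\right) = - 11 \left(\left(4 + 2 + 8 - 8\right) - 4\right) = - 11 \left(6 - 4\right) = \left(-11\right) 2 = -22$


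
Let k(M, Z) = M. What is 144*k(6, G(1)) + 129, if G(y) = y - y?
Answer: 993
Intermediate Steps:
G(y) = 0
144*k(6, G(1)) + 129 = 144*6 + 129 = 864 + 129 = 993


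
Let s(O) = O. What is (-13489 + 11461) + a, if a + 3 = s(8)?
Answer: -2023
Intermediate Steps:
a = 5 (a = -3 + 8 = 5)
(-13489 + 11461) + a = (-13489 + 11461) + 5 = -2028 + 5 = -2023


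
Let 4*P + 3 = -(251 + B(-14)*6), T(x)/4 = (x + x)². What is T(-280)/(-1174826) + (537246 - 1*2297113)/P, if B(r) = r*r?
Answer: 2067089060142/420000295 ≈ 4921.6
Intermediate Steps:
B(r) = r²
T(x) = 16*x² (T(x) = 4*(x + x)² = 4*(2*x)² = 4*(4*x²) = 16*x²)
P = -715/2 (P = -¾ + (-(251 + (-14)²*6))/4 = -¾ + (-(251 + 196*6))/4 = -¾ + (-(251 + 1176))/4 = -¾ + (-1*1427)/4 = -¾ + (¼)*(-1427) = -¾ - 1427/4 = -715/2 ≈ -357.50)
T(-280)/(-1174826) + (537246 - 1*2297113)/P = (16*(-280)²)/(-1174826) + (537246 - 1*2297113)/(-715/2) = (16*78400)*(-1/1174826) + (537246 - 2297113)*(-2/715) = 1254400*(-1/1174826) - 1759867*(-2/715) = -627200/587413 + 3519734/715 = 2067089060142/420000295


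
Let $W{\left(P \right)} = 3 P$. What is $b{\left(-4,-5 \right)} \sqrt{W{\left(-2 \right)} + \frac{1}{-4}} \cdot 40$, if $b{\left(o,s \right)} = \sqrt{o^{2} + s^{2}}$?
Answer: $100 i \sqrt{41} \approx 640.31 i$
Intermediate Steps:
$b{\left(-4,-5 \right)} \sqrt{W{\left(-2 \right)} + \frac{1}{-4}} \cdot 40 = \sqrt{\left(-4\right)^{2} + \left(-5\right)^{2}} \sqrt{3 \left(-2\right) + \frac{1}{-4}} \cdot 40 = \sqrt{16 + 25} \sqrt{-6 - \frac{1}{4}} \cdot 40 = \sqrt{41} \sqrt{- \frac{25}{4}} \cdot 40 = \sqrt{41} \frac{5 i}{2} \cdot 40 = \frac{5 i \sqrt{41}}{2} \cdot 40 = 100 i \sqrt{41}$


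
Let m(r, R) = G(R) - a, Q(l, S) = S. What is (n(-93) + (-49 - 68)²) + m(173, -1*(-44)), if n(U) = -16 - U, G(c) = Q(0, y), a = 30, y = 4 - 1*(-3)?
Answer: 13743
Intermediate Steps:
y = 7 (y = 4 + 3 = 7)
G(c) = 7
m(r, R) = -23 (m(r, R) = 7 - 1*30 = 7 - 30 = -23)
(n(-93) + (-49 - 68)²) + m(173, -1*(-44)) = ((-16 - 1*(-93)) + (-49 - 68)²) - 23 = ((-16 + 93) + (-117)²) - 23 = (77 + 13689) - 23 = 13766 - 23 = 13743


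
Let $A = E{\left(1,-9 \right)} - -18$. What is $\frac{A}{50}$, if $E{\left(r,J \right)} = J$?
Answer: $\frac{9}{50} \approx 0.18$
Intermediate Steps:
$A = 9$ ($A = -9 - -18 = -9 + 18 = 9$)
$\frac{A}{50} = \frac{9}{50}$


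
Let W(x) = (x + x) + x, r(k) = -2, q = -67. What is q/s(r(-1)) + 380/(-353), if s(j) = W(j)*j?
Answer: -28211/4236 ≈ -6.6598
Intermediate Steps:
W(x) = 3*x (W(x) = 2*x + x = 3*x)
s(j) = 3*j**2 (s(j) = (3*j)*j = 3*j**2)
q/s(r(-1)) + 380/(-353) = -67/(3*(-2)**2) + 380/(-353) = -67/(3*4) + 380*(-1/353) = -67/12 - 380/353 = -28211/4236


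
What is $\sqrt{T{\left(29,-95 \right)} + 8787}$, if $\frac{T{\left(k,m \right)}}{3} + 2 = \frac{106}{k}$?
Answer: $\frac{\sqrt{7394043}}{29} \approx 93.766$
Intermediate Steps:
$T{\left(k,m \right)} = -6 + \frac{318}{k}$ ($T{\left(k,m \right)} = -6 + 3 \frac{106}{k} = -6 + \frac{318}{k}$)
$\sqrt{T{\left(29,-95 \right)} + 8787} = \sqrt{\left(-6 + \frac{318}{29}\right) + 8787} = \sqrt{\frac{144}{29} + 8787} = \sqrt{\frac{254967}{29}} = \frac{\sqrt{7394043}}{29}$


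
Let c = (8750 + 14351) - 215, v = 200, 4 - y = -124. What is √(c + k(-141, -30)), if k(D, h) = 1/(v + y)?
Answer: √615541938/164 ≈ 151.28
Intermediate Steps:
y = 128 (y = 4 - 1*(-124) = 4 + 124 = 128)
c = 22886 (c = 23101 - 215 = 22886)
k(D, h) = 1/328 (k(D, h) = 1/(200 + 128) = 1/328)
√(c + k(-141, -30)) = √(22886 + 1/328) = √(7506609/328) = √615541938/164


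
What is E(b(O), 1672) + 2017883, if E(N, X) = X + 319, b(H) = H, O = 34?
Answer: 2019874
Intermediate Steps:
E(N, X) = 319 + X
E(b(O), 1672) + 2017883 = (319 + 1672) + 2017883 = 1991 + 2017883 = 2019874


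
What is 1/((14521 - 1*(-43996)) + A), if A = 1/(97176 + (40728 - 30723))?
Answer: 107181/6271910578 ≈ 1.7089e-5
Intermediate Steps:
A = 1/107181 (A = 1/(97176 + 10005) = 1/107181 ≈ 9.3300e-6)
1/((14521 - 1*(-43996)) + A) = 1/((14521 - 1*(-43996)) + 1/107181) = 1/((14521 + 43996) + 1/107181) = 1/(58517 + 1/107181) = 1/(6271910578/107181) = 107181/6271910578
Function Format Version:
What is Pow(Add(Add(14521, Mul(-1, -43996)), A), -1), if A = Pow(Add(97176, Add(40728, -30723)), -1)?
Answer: Rational(107181, 6271910578) ≈ 1.7089e-5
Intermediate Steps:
A = Rational(1, 107181) (A = Pow(Add(97176, 10005), -1) = Pow(107181, -1) = Rational(1, 107181) ≈ 9.3300e-6)
Pow(Add(Add(14521, Mul(-1, -43996)), A), -1) = Pow(Add(Add(14521, Mul(-1, -43996)), Rational(1, 107181)), -1) = Pow(Add(Add(14521, 43996), Rational(1, 107181)), -1) = Pow(Add(58517, Rational(1, 107181)), -1) = Pow(Rational(6271910578, 107181), -1) = Rational(107181, 6271910578)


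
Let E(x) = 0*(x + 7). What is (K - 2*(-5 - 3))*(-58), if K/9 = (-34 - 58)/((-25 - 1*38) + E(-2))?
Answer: -11832/7 ≈ -1690.3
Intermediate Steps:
E(x) = 0 (E(x) = 0*(7 + x) = 0)
K = 92/7 (K = 9*((-34 - 58)/((-25 - 1*38) + 0)) = 9*(-92/((-25 - 38) + 0)) = 9*(-92/(-63 + 0)) = 9*(-92/(-63)) = 9*(-92*(-1/63)) = 9*(92/63) = 92/7 ≈ 13.143)
(K - 2*(-5 - 3))*(-58) = (92/7 - 2*(-5 - 3))*(-58) = (92/7 - 2*(-8))*(-58) = (92/7 + 16)*(-58) = (204/7)*(-58) = -11832/7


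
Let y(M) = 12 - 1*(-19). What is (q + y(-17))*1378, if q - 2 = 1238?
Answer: 1751438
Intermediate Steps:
y(M) = 31 (y(M) = 12 + 19 = 31)
q = 1240 (q = 2 + 1238 = 1240)
(q + y(-17))*1378 = (1240 + 31)*1378 = 1271*1378 = 1751438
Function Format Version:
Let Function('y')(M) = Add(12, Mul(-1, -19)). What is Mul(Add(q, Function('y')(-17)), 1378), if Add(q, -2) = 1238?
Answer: 1751438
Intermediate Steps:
Function('y')(M) = 31 (Function('y')(M) = Add(12, 19) = 31)
q = 1240 (q = Add(2, 1238) = 1240)
Mul(Add(q, Function('y')(-17)), 1378) = Mul(Add(1240, 31), 1378) = Mul(1271, 1378) = 1751438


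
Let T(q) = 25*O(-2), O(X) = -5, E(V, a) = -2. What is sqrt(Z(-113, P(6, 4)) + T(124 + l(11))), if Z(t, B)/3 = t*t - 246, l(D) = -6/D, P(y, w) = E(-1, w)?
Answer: 2*sqrt(9361) ≈ 193.50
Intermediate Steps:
P(y, w) = -2
Z(t, B) = -738 + 3*t**2 (Z(t, B) = 3*(t*t - 246) = 3*(t**2 - 246) = 3*(-246 + t**2) = -738 + 3*t**2)
T(q) = -125 (T(q) = 25*(-5) = -125)
sqrt(Z(-113, P(6, 4)) + T(124 + l(11))) = sqrt((-738 + 3*(-113)**2) - 125) = sqrt((-738 + 3*12769) - 125) = sqrt((-738 + 38307) - 125) = sqrt(37569 - 125) = sqrt(37444) = 2*sqrt(9361)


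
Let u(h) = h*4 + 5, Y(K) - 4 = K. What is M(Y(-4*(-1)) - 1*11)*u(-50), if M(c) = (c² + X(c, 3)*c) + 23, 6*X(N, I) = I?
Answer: -11895/2 ≈ -5947.5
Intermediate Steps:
Y(K) = 4 + K
X(N, I) = I/6
M(c) = 23 + c² + c/2 (M(c) = (c² + ((⅙)*3)*c) + 23 = (c² + c/2) + 23 = 23 + c² + c/2)
u(h) = 5 + 4*h (u(h) = 4*h + 5 = 5 + 4*h)
M(Y(-4*(-1)) - 1*11)*u(-50) = (23 + ((4 - 4*(-1)) - 1*11)² + ((4 - 4*(-1)) - 1*11)/2)*(5 + 4*(-50)) = (23 + ((4 + 4) - 11)² + ((4 + 4) - 11)/2)*(5 - 200) = (23 + (8 - 11)² + (8 - 11)/2)*(-195) = (23 + (-3)² + (½)*(-3))*(-195) = (23 + 9 - 3/2)*(-195) = (61/2)*(-195) = -11895/2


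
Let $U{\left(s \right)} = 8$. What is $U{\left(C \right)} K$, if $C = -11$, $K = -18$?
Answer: $-144$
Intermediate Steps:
$U{\left(C \right)} K = 8 \left(-18\right) = -144$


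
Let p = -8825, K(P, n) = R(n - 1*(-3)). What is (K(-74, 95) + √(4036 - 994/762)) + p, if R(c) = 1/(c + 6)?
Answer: -917799/104 + √585680439/381 ≈ -8761.5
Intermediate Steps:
R(c) = 1/(6 + c)
K(P, n) = 1/(9 + n) (K(P, n) = 1/(6 + (n - 1*(-3))) = 1/(6 + (n + 3)) = 1/(6 + (3 + n)) = 1/(9 + n))
(K(-74, 95) + √(4036 - 994/762)) + p = (1/(9 + 95) + √(4036 - 994/762)) - 8825 = (1/104 + √(4036 - 994*1/762)) - 8825 = (1/104 + √(4036 - 497/381)) - 8825 = (1/104 + √(1537219/381)) - 8825 = (1/104 + √585680439/381) - 8825 = -917799/104 + √585680439/381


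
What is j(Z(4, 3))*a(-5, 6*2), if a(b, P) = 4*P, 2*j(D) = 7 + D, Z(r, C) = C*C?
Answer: 384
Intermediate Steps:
Z(r, C) = C²
j(D) = 7/2 + D/2 (j(D) = (7 + D)/2 = 7/2 + D/2)
j(Z(4, 3))*a(-5, 6*2) = (7/2 + (½)*3²)*(4*(6*2)) = (7/2 + (½)*9)*(4*12) = (7/2 + 9/2)*48 = 8*48 = 384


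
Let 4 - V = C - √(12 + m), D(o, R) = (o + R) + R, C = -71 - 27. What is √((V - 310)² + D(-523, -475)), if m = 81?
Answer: 2*√(10471 - 104*√93) ≈ 194.61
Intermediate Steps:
C = -98
D(o, R) = o + 2*R (D(o, R) = (R + o) + R = o + 2*R)
V = 102 + √93 (V = 4 - (-98 - √(12 + 81)) = 4 - (-98 - √93) = 4 + (98 + √93) = 102 + √93 ≈ 111.64)
√((V - 310)² + D(-523, -475)) = √(((102 + √93) - 310)² + (-523 + 2*(-475))) = √((-208 + √93)² + (-523 - 950)) = √((-208 + √93)² - 1473) = √(-1473 + (-208 + √93)²)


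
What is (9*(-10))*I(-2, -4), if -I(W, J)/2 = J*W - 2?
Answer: 1080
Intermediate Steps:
I(W, J) = 4 - 2*J*W (I(W, J) = -2*(J*W - 2) = -2*(-2 + J*W) = 4 - 2*J*W)
(9*(-10))*I(-2, -4) = (9*(-10))*(4 - 2*(-4)*(-2)) = -90*(4 - 16) = -90*(-12) = 1080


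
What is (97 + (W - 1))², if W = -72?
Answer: 576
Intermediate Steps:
(97 + (W - 1))² = (97 + (-72 - 1))² = (97 - 73)² = 24² = 576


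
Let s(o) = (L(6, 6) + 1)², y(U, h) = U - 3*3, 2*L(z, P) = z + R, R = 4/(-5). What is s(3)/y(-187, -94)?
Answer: -81/1225 ≈ -0.066122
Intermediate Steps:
R = -⅘ (R = 4*(-⅕) = -⅘ ≈ -0.80000)
L(z, P) = -⅖ + z/2 (L(z, P) = (z - ⅘)/2 = (-⅘ + z)/2 = -⅖ + z/2)
y(U, h) = -9 + U (y(U, h) = U - 9 = -9 + U)
s(o) = 324/25 (s(o) = ((-⅖ + (½)*6) + 1)² = ((-⅖ + 3) + 1)² = (13/5 + 1)² = (18/5)² = 324/25)
s(3)/y(-187, -94) = 324/(25*(-9 - 187)) = (324/25)/(-196) = (324/25)*(-1/196) = -81/1225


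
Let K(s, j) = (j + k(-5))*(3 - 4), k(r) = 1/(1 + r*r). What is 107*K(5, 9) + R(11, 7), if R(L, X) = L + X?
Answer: -24677/26 ≈ -949.12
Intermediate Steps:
k(r) = 1/(1 + r²)
K(s, j) = -1/26 - j (K(s, j) = (j + 1/(1 + (-5)²))*(3 - 4) = (j + 1/(1 + 25))*(-1) = (j + 1/26)*(-1) = (1/26 + j)*(-1) = -1/26 - j)
107*K(5, 9) + R(11, 7) = 107*(-1/26 - 1*9) + (11 + 7) = 107*(-1/26 - 9) + 18 = 107*(-235/26) + 18 = -25145/26 + 18 = -24677/26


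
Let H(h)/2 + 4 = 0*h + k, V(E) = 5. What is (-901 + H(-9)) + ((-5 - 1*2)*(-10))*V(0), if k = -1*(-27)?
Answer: -505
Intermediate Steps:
k = 27
H(h) = 46 (H(h) = -8 + 2*(0*h + 27) = -8 + 2*(0 + 27) = -8 + 2*27 = -8 + 54 = 46)
(-901 + H(-9)) + ((-5 - 1*2)*(-10))*V(0) = (-901 + 46) + ((-5 - 1*2)*(-10))*5 = -855 + ((-5 - 2)*(-10))*5 = -855 - 7*(-10)*5 = -855 + 70*5 = -855 + 350 = -505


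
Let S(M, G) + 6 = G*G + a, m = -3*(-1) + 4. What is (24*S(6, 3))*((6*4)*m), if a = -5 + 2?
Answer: 0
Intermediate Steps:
m = 7 (m = 3 + 4 = 7)
a = -3
S(M, G) = -9 + G**2 (S(M, G) = -6 + (G*G - 3) = -6 + (G**2 - 3) = -6 + (-3 + G**2) = -9 + G**2)
(24*S(6, 3))*((6*4)*m) = (24*(-9 + 3**2))*((6*4)*7) = (24*(-9 + 9))*(24*7) = (24*0)*168 = 0*168 = 0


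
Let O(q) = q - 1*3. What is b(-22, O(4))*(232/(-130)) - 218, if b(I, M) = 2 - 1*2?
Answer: -218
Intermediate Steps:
O(q) = -3 + q (O(q) = q - 3 = -3 + q)
b(I, M) = 0 (b(I, M) = 2 - 2 = 0)
b(-22, O(4))*(232/(-130)) - 218 = 0*(232/(-130)) - 218 = 0*(232*(-1/130)) - 218 = 0*(-116/65) - 218 = 0 - 218 = -218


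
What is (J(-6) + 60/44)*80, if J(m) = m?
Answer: -4080/11 ≈ -370.91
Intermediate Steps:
(J(-6) + 60/44)*80 = (-6 + 60/44)*80 = (-6 + 60*(1/44))*80 = (-6 + 15/11)*80 = -51/11*80 = -4080/11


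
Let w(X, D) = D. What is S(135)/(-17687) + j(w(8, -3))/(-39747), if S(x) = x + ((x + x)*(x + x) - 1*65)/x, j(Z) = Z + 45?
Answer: -247976474/6327046701 ≈ -0.039193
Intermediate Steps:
j(Z) = 45 + Z
S(x) = x + (-65 + 4*x**2)/x (S(x) = x + ((2*x)*(2*x) - 65)/x = x + (4*x**2 - 65)/x = x + (-65 + 4*x**2)/x)
S(135)/(-17687) + j(w(8, -3))/(-39747) = (-65/135 + 5*135)/(-17687) + (45 - 3)/(-39747) = (-65*1/135 + 675)*(-1/17687) + 42*(-1/39747) = (-13/27 + 675)*(-1/17687) - 14/13249 = (18212/27)*(-1/17687) - 14/13249 = -18212/477549 - 14/13249 = -247976474/6327046701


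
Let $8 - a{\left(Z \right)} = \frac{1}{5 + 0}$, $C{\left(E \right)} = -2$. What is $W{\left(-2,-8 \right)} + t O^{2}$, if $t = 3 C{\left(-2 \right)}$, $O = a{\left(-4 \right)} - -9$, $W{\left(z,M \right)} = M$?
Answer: $- \frac{42536}{25} \approx -1701.4$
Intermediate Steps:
$a{\left(Z \right)} = \frac{39}{5}$ ($a{\left(Z \right)} = 8 - \frac{1}{5 + 0} = 8 - \frac{1}{5} = \frac{39}{5}$)
$O = \frac{84}{5}$ ($O = \frac{39}{5} - -9 = \frac{39}{5} + 9 = \frac{84}{5} \approx 16.8$)
$t = -6$ ($t = 3 \left(-2\right) = -6$)
$W{\left(-2,-8 \right)} + t O^{2} = -8 - 6 \left(\frac{84}{5}\right)^{2} = -8 - \frac{42336}{25} = - \frac{42536}{25}$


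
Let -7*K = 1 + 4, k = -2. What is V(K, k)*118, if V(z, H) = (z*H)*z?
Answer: -5900/49 ≈ -120.41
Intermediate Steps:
K = -5/7 (K = -(1 + 4)/7 = -1/7*5 = -5/7 ≈ -0.71429)
V(z, H) = H*z**2 (V(z, H) = (H*z)*z = H*z**2)
V(K, k)*118 = -2*(-5/7)**2*118 = -2*25/49*118 = -50/49*118 = -5900/49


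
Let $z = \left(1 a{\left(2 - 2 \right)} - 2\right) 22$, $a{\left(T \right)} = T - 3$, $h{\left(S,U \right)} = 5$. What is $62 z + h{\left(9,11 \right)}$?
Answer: $-6815$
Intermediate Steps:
$a{\left(T \right)} = -3 + T$ ($a{\left(T \right)} = T - 3 = -3 + T$)
$z = -110$ ($z = \left(1 \left(-3 + \left(2 - 2\right)\right) - 2\right) 22 = \left(1 \left(-3 + 0\right) - 2\right) 22 = \left(1 \left(-3\right) - 2\right) 22 = \left(-3 - 2\right) 22 = \left(-5\right) 22 = -110$)
$62 z + h{\left(9,11 \right)} = 62 \left(-110\right) + 5 = -6820 + 5 = -6815$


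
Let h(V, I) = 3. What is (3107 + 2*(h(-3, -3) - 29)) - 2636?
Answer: 419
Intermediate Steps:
(3107 + 2*(h(-3, -3) - 29)) - 2636 = (3107 + 2*(3 - 29)) - 2636 = (3107 + 2*(-26)) - 2636 = (3107 - 52) - 2636 = 3055 - 2636 = 419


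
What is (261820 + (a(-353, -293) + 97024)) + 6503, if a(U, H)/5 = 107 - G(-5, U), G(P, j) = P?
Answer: 365907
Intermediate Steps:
a(U, H) = 560 (a(U, H) = 5*(107 - 1*(-5)) = 5*(107 + 5) = 5*112 = 560)
(261820 + (a(-353, -293) + 97024)) + 6503 = (261820 + (560 + 97024)) + 6503 = (261820 + 97584) + 6503 = 359404 + 6503 = 365907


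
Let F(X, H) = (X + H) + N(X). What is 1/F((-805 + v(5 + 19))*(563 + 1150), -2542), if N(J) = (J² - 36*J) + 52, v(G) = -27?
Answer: 1/2031290526726 ≈ 4.9230e-13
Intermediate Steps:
N(J) = 52 + J² - 36*J
F(X, H) = 52 + H + X² - 35*X (F(X, H) = (X + H) + (52 + X² - 36*X) = (H + X) + (52 + X² - 36*X) = 52 + H + X² - 35*X)
1/F((-805 + v(5 + 19))*(563 + 1150), -2542) = 1/(52 - 2542 + ((-805 - 27)*(563 + 1150))² - 35*(-805 - 27)*(563 + 1150)) = 1/(52 - 2542 + (-832*1713)² - (-29120)*1713) = 1/(52 - 2542 + (-1425216)² - 35*(-1425216)) = 1/(52 - 2542 + 2031240646656 + 49882560) = 1/2031290526726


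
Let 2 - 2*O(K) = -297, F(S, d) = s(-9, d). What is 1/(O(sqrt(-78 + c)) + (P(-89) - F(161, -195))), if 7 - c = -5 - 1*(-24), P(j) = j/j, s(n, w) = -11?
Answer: 2/323 ≈ 0.0061920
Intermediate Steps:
P(j) = 1
F(S, d) = -11
c = -12 (c = 7 - (-5 - 1*(-24)) = 7 - (-5 + 24) = 7 - 1*19 = 7 - 19 = -12)
O(K) = 299/2 (O(K) = 1 - 1/2*(-297) = 1 + 297/2 = 299/2)
1/(O(sqrt(-78 + c)) + (P(-89) - F(161, -195))) = 1/(299/2 + (1 - 1*(-11))) = 1/(299/2 + (1 + 11)) = 1/(299/2 + 12) = 1/(323/2) = 2/323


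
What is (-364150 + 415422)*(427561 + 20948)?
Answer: 22995953448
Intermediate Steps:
(-364150 + 415422)*(427561 + 20948) = 51272*448509 = 22995953448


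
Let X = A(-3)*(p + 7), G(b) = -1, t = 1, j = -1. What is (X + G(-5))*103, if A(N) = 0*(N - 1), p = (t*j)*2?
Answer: -103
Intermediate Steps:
p = -2 (p = (1*(-1))*2 = -1*2 = -2)
A(N) = 0 (A(N) = 0*(-1 + N) = 0)
X = 0 (X = 0*(-2 + 7) = 0*5 = 0)
(X + G(-5))*103 = (0 - 1)*103 = -1*103 = -103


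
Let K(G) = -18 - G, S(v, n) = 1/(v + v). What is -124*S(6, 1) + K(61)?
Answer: -268/3 ≈ -89.333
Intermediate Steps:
S(v, n) = 1/(2*v)
-124*S(6, 1) + K(61) = -62/6 + (-18 - 1*61) = -62/6 + (-18 - 61) = -124*1/12 - 79 = -31/3 - 79 = -268/3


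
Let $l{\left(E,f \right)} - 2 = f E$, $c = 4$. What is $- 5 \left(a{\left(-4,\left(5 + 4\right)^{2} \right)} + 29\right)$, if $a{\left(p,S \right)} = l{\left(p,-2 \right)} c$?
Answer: $-345$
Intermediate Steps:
$l{\left(E,f \right)} = 2 + E f$ ($l{\left(E,f \right)} = 2 + f E = 2 + E f$)
$a{\left(p,S \right)} = 8 - 8 p$ ($a{\left(p,S \right)} = \left(2 + p \left(-2\right)\right) 4 = \left(2 - 2 p\right) 4 = 8 - 8 p$)
$- 5 \left(a{\left(-4,\left(5 + 4\right)^{2} \right)} + 29\right) = - 5 \left(\left(8 - -32\right) + 29\right) = - 5 \left(\left(8 + 32\right) + 29\right) = - 5 \left(40 + 29\right) = \left(-5\right) 69 = -345$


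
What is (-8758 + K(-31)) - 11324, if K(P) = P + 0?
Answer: -20113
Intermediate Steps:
K(P) = P
(-8758 + K(-31)) - 11324 = (-8758 - 31) - 11324 = -8789 - 11324 = -20113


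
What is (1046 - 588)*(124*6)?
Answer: 340752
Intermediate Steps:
(1046 - 588)*(124*6) = 458*744 = 340752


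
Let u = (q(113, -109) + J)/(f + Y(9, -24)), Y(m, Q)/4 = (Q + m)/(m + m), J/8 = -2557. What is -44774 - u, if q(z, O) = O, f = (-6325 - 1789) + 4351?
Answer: -505963121/11299 ≈ -44779.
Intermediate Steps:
f = -3763 (f = -8114 + 4351 = -3763)
J = -20456 (J = 8*(-2557) = -20456)
Y(m, Q) = 2*(Q + m)/m (Y(m, Q) = 4*((Q + m)/(m + m)) = 4*((Q + m)/((2*m))) = 4*((Q + m)*(1/(2*m))) = 4*((Q + m)/(2*m)) = 2*(Q + m)/m)
u = 61695/11299 (u = (-109 - 20456)/(-3763 + (2 + 2*(-24)/9)) = -20565/(-3763 + (2 + 2*(-24)*(1/9))) = -20565/(-3763 + (2 - 16/3)) = -20565/(-3763 - 10/3) = -20565/(-11299/3) = -20565*(-3/11299) = 61695/11299 ≈ 5.4602)
-44774 - u = -44774 - 1*61695/11299 = -44774 - 61695/11299 = -505963121/11299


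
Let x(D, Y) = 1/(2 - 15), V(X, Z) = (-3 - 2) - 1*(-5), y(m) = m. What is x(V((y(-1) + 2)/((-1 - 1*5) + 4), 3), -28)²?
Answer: 1/169 ≈ 0.0059172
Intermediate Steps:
V(X, Z) = 0 (V(X, Z) = -5 + 5 = 0)
x(D, Y) = -1/13 (x(D, Y) = 1/(-13) = -1/13)
x(V((y(-1) + 2)/((-1 - 1*5) + 4), 3), -28)² = (-1/13)² = 1/169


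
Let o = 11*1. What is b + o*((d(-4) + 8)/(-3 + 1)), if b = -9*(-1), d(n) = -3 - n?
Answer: -81/2 ≈ -40.500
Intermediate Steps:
b = 9
o = 11
b + o*((d(-4) + 8)/(-3 + 1)) = 9 + 11*(((-3 - 1*(-4)) + 8)/(-3 + 1)) = 9 + 11*(((-3 + 4) + 8)/(-2)) = 9 + 11*((1 + 8)*(-½)) = 9 + 11*(9*(-½)) = 9 + 11*(-9/2) = 9 - 99/2 = -81/2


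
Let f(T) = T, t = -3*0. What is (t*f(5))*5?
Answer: 0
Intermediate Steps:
t = 0
(t*f(5))*5 = (0*5)*5 = 0*5 = 0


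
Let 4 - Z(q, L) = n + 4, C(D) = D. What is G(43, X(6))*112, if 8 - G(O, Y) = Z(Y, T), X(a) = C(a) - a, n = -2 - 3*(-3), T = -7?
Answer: 1680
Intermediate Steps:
n = 7 (n = -2 + 9 = 7)
X(a) = 0 (X(a) = a - a = 0)
Z(q, L) = -7 (Z(q, L) = 4 - (7 + 4) = 4 - 1*11 = 4 - 11 = -7)
G(O, Y) = 15 (G(O, Y) = 8 - 1*(-7) = 8 + 7 = 15)
G(43, X(6))*112 = 15*112 = 1680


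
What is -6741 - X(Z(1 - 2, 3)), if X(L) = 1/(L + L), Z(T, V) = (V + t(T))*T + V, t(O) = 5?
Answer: -67409/10 ≈ -6740.9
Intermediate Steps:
Z(T, V) = V + T*(5 + V) (Z(T, V) = (V + 5)*T + V = (5 + V)*T + V = T*(5 + V) + V = V + T*(5 + V))
X(L) = 1/(2*L)
-6741 - X(Z(1 - 2, 3)) = -6741 - 1/(2*(3 + 5*(1 - 2) + (1 - 2)*3)) = -6741 - 1/(2*(3 + 5*(-1) - 1*3)) = -6741 - 1/(2*(3 - 5 - 3)) = -6741 - 1/(2*(-5)) = -6741 - (-1)/(2*5) = -6741 - 1*(-1/10) = -6741 + 1/10 = -67409/10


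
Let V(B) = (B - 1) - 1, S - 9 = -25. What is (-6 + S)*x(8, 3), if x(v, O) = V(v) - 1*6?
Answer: 0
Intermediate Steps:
S = -16 (S = 9 - 25 = -16)
V(B) = -2 + B (V(B) = (-1 + B) - 1 = -2 + B)
x(v, O) = -8 + v (x(v, O) = (-2 + v) - 1*6 = (-2 + v) - 6 = -8 + v)
(-6 + S)*x(8, 3) = (-6 - 16)*(-8 + 8) = -22*0 = 0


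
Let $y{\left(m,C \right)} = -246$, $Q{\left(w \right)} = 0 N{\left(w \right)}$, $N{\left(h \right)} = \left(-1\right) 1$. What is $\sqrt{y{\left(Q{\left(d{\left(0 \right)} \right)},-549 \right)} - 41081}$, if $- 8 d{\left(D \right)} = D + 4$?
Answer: $17 i \sqrt{143} \approx 203.29 i$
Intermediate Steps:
$d{\left(D \right)} = - \frac{1}{2} - \frac{D}{8}$ ($d{\left(D \right)} = - \frac{D + 4}{8} = - \frac{4 + D}{8} = - \frac{1}{2} - \frac{D}{8}$)
$N{\left(h \right)} = -1$
$Q{\left(w \right)} = 0$ ($Q{\left(w \right)} = 0 \left(-1\right) = 0$)
$\sqrt{y{\left(Q{\left(d{\left(0 \right)} \right)},-549 \right)} - 41081} = \sqrt{-246 - 41081} = \sqrt{-41327} = 17 i \sqrt{143}$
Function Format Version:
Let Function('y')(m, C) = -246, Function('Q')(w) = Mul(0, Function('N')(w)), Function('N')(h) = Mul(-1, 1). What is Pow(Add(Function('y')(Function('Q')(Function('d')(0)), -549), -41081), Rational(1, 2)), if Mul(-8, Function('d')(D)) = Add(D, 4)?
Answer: Mul(17, I, Pow(143, Rational(1, 2))) ≈ Mul(203.29, I)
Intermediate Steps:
Function('d')(D) = Add(Rational(-1, 2), Mul(Rational(-1, 8), D)) (Function('d')(D) = Mul(Rational(-1, 8), Add(D, 4)) = Mul(Rational(-1, 8), Add(4, D)) = Add(Rational(-1, 2), Mul(Rational(-1, 8), D)))
Function('N')(h) = -1
Function('Q')(w) = 0 (Function('Q')(w) = Mul(0, -1) = 0)
Pow(Add(Function('y')(Function('Q')(Function('d')(0)), -549), -41081), Rational(1, 2)) = Pow(Add(-246, -41081), Rational(1, 2)) = Pow(-41327, Rational(1, 2)) = Mul(17, I, Pow(143, Rational(1, 2)))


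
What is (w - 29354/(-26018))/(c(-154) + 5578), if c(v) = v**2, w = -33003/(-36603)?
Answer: 53697681/774937661141 ≈ 6.9293e-5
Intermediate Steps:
w = 3667/4067 (w = -33003*(-1/36603) = 3667/4067 ≈ 0.90165)
(w - 29354/(-26018))/(c(-154) + 5578) = (3667/4067 - 29354/(-26018))/((-154)**2 + 5578) = (3667/4067 - 29354*(-1/26018))/(23716 + 5578) = (3667/4067 + 14677/13009)/29294 = (107395362/52907603)*(1/29294) = 53697681/774937661141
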